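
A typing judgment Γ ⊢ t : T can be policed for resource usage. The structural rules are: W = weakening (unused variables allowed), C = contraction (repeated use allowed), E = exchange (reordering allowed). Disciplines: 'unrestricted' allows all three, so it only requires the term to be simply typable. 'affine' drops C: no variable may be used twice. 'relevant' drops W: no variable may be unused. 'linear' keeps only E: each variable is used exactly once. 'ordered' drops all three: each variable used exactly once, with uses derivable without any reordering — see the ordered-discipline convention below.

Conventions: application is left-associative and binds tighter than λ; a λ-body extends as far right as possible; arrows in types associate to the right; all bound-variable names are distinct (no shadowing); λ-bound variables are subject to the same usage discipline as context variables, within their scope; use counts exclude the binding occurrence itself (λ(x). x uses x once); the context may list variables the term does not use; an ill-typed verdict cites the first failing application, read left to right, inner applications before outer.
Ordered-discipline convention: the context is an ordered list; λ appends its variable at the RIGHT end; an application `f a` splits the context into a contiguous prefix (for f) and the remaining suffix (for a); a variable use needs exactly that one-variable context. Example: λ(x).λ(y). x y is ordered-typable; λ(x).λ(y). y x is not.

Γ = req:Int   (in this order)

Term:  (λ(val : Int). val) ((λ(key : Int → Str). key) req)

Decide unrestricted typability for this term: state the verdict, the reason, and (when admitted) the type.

no — a type mismatch blocks all five
use counts: req: 1, val (λ-bound): 1, key (λ-bound): 1
left-to-right use order: val, key, req
typing: ill-typed: argument of type Int where Int → Str is required
all disciplines: ordered ✗ | linear ✗ | affine ✗ | relevant ✗ | unrestricted ✗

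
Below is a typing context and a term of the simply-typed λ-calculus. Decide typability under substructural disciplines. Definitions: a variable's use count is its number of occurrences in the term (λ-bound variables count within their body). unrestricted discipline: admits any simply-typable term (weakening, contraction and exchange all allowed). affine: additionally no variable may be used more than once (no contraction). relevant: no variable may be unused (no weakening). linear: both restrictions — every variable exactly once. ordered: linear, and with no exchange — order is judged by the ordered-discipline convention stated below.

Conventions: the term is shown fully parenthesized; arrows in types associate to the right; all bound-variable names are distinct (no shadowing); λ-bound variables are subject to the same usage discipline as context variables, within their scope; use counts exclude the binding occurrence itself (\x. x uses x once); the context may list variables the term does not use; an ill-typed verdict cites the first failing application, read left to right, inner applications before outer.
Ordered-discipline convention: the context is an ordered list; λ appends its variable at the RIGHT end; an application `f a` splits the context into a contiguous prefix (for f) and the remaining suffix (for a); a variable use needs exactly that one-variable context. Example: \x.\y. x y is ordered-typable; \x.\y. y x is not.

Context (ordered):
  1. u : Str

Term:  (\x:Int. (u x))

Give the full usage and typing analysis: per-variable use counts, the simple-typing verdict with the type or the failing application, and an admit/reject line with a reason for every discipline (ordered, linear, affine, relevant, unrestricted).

variable uses: u: 1×, x (λ-bound): 1×
left-to-right use order: u, x
typing: ill-typed: can't apply a value of type Str
ordered: ✗, a type mismatch blocks all five
linear: ✗, the type mismatch rejects it
affine: ✗, not simply typable
relevant: ✗, fails simple typing
unrestricted: ✗, a type mismatch blocks all five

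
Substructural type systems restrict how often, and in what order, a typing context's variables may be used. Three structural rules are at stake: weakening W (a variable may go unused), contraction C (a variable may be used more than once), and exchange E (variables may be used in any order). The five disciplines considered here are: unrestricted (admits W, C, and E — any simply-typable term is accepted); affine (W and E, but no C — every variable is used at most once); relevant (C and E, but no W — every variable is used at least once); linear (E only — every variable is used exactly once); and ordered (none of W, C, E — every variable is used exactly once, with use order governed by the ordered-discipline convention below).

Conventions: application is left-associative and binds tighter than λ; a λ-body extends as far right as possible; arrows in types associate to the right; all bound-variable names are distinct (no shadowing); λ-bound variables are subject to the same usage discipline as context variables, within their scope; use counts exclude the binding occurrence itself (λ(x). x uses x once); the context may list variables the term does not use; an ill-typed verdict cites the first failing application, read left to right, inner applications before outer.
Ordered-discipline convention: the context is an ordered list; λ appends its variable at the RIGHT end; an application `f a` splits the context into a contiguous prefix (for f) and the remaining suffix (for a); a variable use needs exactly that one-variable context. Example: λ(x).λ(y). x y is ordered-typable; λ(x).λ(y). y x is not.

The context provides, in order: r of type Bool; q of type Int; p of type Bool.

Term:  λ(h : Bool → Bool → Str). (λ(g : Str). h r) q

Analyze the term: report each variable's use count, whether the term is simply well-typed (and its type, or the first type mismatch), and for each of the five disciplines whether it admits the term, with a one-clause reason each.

usage: r: 1; q: 1; p: 0; h (bound): 1; g (bound): 0
use order (left to right): h, r, q
typing: ill-typed: an argument Int mismatches the expected Str
ordered: ✗, the type mismatch rejects it
linear: ✗, not simply typable
affine: ✗, fails simple typing
relevant: ✗, a type mismatch blocks all five
unrestricted: ✗, the type mismatch rejects it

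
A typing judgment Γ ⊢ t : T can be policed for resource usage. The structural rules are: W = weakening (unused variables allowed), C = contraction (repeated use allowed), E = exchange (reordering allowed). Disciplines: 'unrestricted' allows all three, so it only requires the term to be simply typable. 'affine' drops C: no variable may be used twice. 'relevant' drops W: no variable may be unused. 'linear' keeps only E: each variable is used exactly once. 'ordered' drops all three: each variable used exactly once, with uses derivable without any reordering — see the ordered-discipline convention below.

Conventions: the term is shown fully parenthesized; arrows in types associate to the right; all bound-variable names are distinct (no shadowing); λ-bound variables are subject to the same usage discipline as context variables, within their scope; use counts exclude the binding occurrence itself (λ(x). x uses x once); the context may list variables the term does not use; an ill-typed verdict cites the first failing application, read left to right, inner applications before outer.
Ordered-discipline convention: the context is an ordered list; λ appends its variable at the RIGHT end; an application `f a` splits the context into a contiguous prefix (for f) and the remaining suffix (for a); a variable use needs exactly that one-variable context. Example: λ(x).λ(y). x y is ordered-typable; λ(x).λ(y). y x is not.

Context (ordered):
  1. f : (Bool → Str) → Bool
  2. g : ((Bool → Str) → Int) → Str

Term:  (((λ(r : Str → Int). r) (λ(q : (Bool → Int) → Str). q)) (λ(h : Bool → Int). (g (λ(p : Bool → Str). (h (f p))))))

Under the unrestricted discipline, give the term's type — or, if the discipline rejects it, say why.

not well-typed under unrestricted — the type mismatch rejects it
counts: f: 1×; g: 1×; r (bound): 1×; q (bound): 1×; h (bound): 1×; p (bound): 1×
use order (left to right): r, q, g, h, f, p
typing: ill-typed: a function awaiting Str → Int gets ((Bool → Int) → Str) → (Bool → Int) → Str
summary: ordered ✗ | linear ✗ | affine ✗ | relevant ✗ | unrestricted ✗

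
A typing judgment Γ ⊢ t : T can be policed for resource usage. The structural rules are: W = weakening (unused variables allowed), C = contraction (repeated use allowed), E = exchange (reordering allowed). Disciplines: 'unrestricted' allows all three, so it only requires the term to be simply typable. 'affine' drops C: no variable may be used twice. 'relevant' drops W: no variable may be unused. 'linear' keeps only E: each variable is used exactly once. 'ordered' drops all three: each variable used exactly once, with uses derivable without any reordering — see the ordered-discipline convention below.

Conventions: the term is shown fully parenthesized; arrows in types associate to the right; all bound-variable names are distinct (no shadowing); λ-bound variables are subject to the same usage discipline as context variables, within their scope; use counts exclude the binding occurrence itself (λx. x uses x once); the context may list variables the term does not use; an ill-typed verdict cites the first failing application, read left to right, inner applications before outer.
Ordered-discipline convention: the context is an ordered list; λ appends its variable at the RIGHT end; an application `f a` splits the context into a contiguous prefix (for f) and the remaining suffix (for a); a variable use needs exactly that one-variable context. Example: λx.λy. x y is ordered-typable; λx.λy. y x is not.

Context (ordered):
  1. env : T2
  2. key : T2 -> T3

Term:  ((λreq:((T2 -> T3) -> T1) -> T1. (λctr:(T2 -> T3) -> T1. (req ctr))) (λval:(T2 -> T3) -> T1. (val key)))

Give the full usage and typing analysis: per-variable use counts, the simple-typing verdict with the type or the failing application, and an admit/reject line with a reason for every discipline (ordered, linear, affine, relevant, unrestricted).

counts: env: 0×; key: 1×; req (λ-bound): 1×; ctr (λ-bound): 1×; val (λ-bound): 1×
order of uses: req, ctr, val, key
typing: well-typed — term : ((T2 -> T3) -> T1) -> T1
ordered ✗ (needs weakening: env unused)
linear ✗ (needs weakening: env unused)
affine ✓ (no duplicate uses among env, key, req, ctr, val)
relevant ✗ (needs weakening: env unused)
unrestricted ✓ (simply typable at ((T2 -> T3) -> T1) -> T1; W, C, E all held)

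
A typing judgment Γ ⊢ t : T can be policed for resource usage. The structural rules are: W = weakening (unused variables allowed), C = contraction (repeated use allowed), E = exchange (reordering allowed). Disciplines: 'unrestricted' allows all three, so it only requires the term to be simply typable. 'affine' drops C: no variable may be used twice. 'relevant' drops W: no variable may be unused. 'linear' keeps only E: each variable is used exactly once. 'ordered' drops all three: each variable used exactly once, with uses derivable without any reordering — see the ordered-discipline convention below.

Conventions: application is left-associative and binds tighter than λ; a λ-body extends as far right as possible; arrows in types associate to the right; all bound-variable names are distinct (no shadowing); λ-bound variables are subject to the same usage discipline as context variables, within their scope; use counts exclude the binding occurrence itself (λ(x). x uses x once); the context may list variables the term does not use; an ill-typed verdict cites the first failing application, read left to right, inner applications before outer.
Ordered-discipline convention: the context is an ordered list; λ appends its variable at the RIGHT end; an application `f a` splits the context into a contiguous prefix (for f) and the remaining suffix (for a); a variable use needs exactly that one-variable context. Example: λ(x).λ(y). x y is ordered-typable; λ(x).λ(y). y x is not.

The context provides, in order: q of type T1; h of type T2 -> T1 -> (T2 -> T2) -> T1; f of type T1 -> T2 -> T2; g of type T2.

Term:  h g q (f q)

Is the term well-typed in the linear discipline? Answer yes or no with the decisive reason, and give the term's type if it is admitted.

no — repeated use of q ×2
counts: q=2, h=1, f=1, g=1
left-to-right use order: h, g, q, f, q
typing: the term checks, with type T1
all disciplines: ordered ✗; linear ✗; affine ✗; relevant ✓; unrestricted ✓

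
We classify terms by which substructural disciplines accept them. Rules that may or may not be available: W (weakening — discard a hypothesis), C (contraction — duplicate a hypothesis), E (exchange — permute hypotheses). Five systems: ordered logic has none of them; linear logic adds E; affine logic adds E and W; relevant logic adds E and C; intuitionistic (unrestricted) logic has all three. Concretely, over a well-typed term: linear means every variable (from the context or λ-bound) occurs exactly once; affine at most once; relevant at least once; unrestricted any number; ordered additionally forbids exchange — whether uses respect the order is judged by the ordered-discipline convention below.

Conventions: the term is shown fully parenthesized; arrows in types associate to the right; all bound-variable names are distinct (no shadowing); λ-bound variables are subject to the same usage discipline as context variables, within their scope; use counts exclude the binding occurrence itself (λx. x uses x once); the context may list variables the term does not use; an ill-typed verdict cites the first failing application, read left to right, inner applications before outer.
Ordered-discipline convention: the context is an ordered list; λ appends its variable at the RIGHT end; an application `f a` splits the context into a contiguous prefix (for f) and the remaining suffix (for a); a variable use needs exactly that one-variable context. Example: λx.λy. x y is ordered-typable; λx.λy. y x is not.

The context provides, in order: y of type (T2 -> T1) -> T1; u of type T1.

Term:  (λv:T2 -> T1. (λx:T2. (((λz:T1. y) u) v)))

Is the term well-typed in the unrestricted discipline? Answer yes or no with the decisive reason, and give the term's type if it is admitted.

yes — type-checks ((T2 -> T1) -> T2 -> T1) and nothing is barred; term : (T2 -> T1) -> T2 -> T1
usage: y: 1×, u: 1×, v (bound): 1×, x (bound): 0×, z (bound): 0×
left-to-right use order: y, u, v
typing: well-typed at (T2 -> T1) -> T2 -> T1
all disciplines: ordered ✗ | linear ✗ | affine ✓ | relevant ✗ | unrestricted ✓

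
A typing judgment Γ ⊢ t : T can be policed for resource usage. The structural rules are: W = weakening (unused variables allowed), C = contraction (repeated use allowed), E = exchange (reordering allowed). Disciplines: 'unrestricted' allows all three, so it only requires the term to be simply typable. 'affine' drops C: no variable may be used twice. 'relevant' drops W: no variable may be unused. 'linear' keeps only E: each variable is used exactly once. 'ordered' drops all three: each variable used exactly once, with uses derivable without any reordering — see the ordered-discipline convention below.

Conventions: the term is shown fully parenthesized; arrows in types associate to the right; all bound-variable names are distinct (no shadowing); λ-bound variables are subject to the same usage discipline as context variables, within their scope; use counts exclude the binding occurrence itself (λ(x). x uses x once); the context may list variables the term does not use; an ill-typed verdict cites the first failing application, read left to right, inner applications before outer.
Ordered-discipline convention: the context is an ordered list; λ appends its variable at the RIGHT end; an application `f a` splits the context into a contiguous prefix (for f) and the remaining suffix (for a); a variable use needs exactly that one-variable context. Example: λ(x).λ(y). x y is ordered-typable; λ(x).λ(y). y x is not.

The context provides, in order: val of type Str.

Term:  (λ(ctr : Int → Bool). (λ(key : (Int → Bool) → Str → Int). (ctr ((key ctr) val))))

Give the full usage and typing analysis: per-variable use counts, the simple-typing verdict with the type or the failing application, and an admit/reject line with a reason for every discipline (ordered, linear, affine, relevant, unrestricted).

counts: val ×1, ctr (λ-bound) ×2, key (λ-bound) ×1
order of uses: ctr, key, ctr, val
typing: ✓ — (Int → Bool) → ((Int → Bool) → Str → Int) → Bool
ordered: ✗, uses contraction: ctr ×2
linear: ✗, uses contraction: ctr ×2
affine: ✗, uses contraction: ctr ×2
relevant: ✓, every one of val, ctr, key appears
unrestricted: ✓, type-checks ((Int → Bool) → ((Int → Bool) → Str → Int) → Bool) and nothing is barred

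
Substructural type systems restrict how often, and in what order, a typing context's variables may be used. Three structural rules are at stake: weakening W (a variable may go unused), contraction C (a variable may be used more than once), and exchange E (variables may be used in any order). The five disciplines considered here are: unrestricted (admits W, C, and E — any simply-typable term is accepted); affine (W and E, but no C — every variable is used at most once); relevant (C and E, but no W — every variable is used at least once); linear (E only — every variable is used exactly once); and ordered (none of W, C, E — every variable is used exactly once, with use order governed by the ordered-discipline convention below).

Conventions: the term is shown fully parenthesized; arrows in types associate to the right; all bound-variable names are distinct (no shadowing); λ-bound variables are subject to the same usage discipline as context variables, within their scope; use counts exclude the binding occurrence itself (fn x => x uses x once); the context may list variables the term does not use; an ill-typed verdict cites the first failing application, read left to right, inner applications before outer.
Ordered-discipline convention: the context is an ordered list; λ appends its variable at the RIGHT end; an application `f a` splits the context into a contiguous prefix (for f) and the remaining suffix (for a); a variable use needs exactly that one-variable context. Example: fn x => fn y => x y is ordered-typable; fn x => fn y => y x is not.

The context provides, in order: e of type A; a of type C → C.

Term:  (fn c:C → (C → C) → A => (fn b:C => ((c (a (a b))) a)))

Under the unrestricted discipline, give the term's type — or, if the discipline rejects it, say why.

term : (C → (C → C) → A) → C → A
counts: e=0, a=3, c (λ-bound)=1, b (λ-bound)=1
use order (left to right): c, a, a, b, a
typing: the term checks, with type (C → (C → C) → A) → C → A
across the five disciplines: ordered ✗, linear ✗, affine ✗, relevant ✗, unrestricted ✓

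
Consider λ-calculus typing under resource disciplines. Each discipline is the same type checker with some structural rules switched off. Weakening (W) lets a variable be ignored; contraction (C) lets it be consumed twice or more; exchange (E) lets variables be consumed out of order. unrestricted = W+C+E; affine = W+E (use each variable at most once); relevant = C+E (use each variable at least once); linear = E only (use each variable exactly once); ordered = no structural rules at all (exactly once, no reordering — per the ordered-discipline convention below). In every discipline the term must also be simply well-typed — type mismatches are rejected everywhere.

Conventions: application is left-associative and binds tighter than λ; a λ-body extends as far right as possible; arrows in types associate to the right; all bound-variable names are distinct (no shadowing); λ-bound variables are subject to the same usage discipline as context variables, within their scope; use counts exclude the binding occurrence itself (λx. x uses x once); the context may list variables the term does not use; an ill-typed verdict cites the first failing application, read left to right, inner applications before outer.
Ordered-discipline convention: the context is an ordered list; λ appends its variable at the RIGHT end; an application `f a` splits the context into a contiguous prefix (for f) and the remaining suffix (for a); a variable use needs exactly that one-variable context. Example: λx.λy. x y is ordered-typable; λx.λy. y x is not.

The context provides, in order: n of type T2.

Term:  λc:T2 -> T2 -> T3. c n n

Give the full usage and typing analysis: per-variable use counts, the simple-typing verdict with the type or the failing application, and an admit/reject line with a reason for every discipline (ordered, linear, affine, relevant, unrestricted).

counts: n: 2×; c (bound): 1×
order of uses: c, n, n
typing: well-typed — term : (T2 -> T2 -> T3) -> T3
ordered: ✗ — uses contraction: n ×2
linear: ✗ — uses contraction: n ×2
affine: ✗ — uses contraction: n ×2
relevant: ✓ — at least one use each (n, c)
unrestricted: ✓ — well-typed at (T2 -> T2 -> T3) -> T3; no restrictions here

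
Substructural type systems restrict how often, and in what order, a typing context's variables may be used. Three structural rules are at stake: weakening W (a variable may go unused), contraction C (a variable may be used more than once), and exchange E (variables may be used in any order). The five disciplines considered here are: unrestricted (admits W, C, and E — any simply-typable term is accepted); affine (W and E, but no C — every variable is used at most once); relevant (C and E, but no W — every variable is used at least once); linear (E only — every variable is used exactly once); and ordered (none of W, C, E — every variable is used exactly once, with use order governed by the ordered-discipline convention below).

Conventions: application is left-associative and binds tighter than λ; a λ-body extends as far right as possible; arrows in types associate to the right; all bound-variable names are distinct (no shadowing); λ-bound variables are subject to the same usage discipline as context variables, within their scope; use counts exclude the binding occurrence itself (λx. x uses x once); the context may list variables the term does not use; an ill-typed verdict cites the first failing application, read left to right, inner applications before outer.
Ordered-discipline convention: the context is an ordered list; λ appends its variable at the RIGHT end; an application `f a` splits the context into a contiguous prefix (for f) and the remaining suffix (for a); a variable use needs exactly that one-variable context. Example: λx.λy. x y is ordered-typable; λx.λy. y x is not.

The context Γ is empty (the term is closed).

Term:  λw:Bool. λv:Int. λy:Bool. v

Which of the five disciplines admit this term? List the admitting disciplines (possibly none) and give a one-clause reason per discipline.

accepted by: affine, unrestricted
counts: w (bound): 0×; v (bound): 1×; y (bound): 0×
left-to-right use order: v
typing: the term checks, with type Bool → Int → Bool → Int
ordered: ✗ — w, y never used (weakening)
linear: ✗ — w, y never used (weakening)
affine: ✓ — none of w, v, y used more than once
relevant: ✗ — w, y never used (weakening)
unrestricted: ✓ — type-checks (Bool → Int → Bool → Int) and nothing is barred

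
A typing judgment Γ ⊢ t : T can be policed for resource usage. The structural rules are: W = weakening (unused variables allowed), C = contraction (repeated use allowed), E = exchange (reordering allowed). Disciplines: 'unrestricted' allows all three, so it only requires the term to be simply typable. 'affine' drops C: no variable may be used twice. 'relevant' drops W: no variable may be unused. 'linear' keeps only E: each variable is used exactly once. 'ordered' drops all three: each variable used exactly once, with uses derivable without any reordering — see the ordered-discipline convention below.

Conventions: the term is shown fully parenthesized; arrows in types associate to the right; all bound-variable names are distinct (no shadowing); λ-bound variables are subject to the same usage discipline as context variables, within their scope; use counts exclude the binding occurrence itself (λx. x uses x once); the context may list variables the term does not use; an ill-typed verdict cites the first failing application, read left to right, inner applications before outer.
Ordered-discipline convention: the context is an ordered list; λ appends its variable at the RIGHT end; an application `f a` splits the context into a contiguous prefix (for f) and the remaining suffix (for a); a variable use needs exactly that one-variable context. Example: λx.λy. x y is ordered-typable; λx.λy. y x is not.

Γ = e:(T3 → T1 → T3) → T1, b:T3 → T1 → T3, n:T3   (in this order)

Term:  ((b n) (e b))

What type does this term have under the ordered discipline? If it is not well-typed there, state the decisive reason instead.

not well-typed under ordered — uses contraction: b ×2
usage: e=1, b=2, n=1
uses in reading order: b, n, e, b
typing: well-typed — term : T3
all disciplines: ordered ✗ | linear ✗ | affine ✗ | relevant ✓ | unrestricted ✓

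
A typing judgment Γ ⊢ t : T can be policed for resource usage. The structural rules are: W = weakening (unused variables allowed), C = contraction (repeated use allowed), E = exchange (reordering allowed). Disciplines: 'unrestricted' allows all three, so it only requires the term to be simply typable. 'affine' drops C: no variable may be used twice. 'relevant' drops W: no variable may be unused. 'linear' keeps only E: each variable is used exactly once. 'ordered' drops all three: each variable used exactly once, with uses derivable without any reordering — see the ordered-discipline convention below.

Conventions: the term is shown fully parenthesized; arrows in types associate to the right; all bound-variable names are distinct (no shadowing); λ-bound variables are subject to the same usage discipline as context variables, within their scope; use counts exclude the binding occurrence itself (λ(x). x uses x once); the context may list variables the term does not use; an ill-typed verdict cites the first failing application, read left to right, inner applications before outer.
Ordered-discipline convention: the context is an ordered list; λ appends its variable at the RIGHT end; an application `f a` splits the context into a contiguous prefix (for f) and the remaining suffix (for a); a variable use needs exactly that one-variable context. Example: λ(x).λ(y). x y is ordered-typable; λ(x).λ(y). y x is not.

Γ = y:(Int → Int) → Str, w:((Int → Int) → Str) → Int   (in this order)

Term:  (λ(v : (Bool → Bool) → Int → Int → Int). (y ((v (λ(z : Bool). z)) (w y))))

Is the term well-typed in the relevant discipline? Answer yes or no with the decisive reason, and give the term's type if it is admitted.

yes — y, w, v, z: all used, weakening unneeded; term : ((Bool → Bool) → Int → Int → Int) → Str
variable uses: y ×2, w ×1, v (λ-bound) ×1, z (λ-bound) ×1
left-to-right use order: y, v, z, w, y
typing: well-typed at ((Bool → Bool) → Int → Int → Int) → Str
across the five disciplines: ordered ✗ | linear ✗ | affine ✗ | relevant ✓ | unrestricted ✓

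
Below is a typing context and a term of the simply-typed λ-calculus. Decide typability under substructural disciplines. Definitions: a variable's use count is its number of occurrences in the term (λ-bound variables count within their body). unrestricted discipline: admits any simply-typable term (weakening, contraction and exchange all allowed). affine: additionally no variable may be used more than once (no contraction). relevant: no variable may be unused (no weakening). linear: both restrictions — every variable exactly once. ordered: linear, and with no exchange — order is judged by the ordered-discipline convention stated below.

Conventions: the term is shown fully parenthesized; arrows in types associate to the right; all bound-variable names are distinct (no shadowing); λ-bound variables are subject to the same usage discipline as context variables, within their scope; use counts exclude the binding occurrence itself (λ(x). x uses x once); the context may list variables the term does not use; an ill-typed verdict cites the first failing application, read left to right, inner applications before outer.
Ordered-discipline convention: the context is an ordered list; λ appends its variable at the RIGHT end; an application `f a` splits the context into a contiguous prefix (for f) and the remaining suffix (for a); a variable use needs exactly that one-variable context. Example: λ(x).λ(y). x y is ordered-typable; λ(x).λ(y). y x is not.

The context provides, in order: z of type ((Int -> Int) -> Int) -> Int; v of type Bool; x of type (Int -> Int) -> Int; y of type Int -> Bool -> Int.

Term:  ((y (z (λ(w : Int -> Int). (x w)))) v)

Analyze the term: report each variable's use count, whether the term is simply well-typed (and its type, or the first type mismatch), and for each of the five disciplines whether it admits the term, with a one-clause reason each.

variable uses: z: 1; v: 1; x: 1; y: 1; w (bound): 1
order of uses: y, z, x, w, v
typing: the term checks, with type Int
ordered ✗ (use order y, z, x, w, v needs exchange)
linear ✓ (exactly-once usage across z, v, x, y, w)
affine ✓ (no duplicate uses among z, v, x, y, w)
relevant ✓ (none of z, v, x, y, w goes unused)
unrestricted ✓ (typability at Int is all that's needed)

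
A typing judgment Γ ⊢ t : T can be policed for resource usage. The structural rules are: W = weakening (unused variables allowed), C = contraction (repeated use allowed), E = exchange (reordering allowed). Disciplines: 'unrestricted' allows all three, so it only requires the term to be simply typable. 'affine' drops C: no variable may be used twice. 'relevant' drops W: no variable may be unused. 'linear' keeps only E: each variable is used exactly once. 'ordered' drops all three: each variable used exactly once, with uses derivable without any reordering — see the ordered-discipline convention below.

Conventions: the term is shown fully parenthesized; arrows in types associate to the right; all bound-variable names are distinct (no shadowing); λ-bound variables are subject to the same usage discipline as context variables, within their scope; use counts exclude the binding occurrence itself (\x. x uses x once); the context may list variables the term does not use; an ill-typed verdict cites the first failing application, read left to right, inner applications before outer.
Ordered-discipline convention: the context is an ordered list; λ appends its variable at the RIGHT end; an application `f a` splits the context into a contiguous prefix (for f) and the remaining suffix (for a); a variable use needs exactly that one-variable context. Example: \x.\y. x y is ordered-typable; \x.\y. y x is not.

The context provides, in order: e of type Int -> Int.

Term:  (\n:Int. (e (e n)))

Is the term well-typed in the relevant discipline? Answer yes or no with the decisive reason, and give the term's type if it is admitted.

yes — none of e, n goes unused; term : Int -> Int
variable uses: e ×2; n (λ-bound) ×1
left-to-right use order: e, e, n
typing: well-typed — term : Int -> Int
summary: ordered ✗ | linear ✗ | affine ✗ | relevant ✓ | unrestricted ✓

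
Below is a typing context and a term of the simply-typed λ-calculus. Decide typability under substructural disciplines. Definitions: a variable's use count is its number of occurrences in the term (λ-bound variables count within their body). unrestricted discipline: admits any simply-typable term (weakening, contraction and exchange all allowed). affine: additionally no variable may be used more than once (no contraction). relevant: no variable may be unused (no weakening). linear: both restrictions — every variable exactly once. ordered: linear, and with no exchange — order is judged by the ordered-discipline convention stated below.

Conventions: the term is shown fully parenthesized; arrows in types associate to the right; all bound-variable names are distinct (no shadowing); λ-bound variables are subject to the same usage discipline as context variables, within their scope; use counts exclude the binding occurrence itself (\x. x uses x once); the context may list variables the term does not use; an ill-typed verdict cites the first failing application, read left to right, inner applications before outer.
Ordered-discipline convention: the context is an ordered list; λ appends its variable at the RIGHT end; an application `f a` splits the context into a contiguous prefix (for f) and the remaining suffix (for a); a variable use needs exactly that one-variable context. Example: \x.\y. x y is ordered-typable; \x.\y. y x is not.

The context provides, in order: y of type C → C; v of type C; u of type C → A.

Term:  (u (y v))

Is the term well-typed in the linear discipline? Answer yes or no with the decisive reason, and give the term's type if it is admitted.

yes — y, v, u: one use apiece; term : A
variable uses: y ×1, v ×1, u ×1
uses in reading order: u, y, v
typing: ✓ — A
summary: ordered ✗; linear ✓; affine ✓; relevant ✓; unrestricted ✓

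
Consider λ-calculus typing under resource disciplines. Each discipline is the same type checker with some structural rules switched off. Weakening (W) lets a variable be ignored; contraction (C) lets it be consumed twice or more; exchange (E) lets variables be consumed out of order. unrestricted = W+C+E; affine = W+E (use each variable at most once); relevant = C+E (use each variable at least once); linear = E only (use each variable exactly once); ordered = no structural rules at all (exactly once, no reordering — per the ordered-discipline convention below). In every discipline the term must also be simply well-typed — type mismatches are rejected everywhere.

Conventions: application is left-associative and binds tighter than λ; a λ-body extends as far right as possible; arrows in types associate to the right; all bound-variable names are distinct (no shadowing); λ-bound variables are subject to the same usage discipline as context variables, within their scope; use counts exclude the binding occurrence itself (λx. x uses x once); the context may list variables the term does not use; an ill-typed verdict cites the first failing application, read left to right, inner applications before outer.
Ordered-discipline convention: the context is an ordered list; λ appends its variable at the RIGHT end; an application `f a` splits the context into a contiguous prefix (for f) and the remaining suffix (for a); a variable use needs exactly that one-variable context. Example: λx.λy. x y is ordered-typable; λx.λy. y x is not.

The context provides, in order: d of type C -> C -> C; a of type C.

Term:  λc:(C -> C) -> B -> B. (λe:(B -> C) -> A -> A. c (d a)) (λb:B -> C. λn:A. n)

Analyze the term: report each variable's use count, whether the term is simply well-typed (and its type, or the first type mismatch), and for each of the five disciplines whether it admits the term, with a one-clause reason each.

use counts: d: 1, a: 1, c (λ-bound): 1, e (λ-bound): 0, b (λ-bound): 0, n (λ-bound): 1
use order (left to right): c, d, a, n
typing: well-typed — term : ((C -> C) -> B -> B) -> B -> B
ordered: ✗, unused: e, b — weakening required
linear: ✗, unused: e, b — weakening required
affine: ✓, at most one use each (d, a, c, e, b, n)
relevant: ✗, unused: e, b — weakening required
unrestricted: ✓, type-checks (((C -> C) -> B -> B) -> B -> B) and nothing is barred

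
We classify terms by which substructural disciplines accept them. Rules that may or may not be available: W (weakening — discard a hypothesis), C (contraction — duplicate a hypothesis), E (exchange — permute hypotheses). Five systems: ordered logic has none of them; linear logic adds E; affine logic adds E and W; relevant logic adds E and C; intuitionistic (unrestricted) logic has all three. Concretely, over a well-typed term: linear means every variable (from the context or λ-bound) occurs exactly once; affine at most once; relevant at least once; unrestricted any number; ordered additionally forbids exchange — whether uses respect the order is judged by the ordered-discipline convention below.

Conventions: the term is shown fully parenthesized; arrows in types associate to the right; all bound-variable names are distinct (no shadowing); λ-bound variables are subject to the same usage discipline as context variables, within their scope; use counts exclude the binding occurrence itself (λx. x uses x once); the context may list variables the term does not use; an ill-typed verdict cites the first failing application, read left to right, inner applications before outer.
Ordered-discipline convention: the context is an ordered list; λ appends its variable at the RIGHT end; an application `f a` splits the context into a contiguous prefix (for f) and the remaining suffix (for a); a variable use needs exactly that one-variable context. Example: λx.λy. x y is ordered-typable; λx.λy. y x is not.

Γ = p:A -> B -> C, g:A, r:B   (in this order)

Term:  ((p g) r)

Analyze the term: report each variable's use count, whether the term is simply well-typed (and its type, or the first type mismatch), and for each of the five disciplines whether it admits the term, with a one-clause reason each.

counts: p: 1×; g: 1×; r: 1×
left-to-right use order: p, g, r
typing: the term checks, with type C
ordered: ✓ — one use each (p, g, r); ordered split holds
linear: ✓ — each of p, g, r used exactly once
affine: ✓ — none of p, g, r used more than once
relevant: ✓ — at least one use each (p, g, r)
unrestricted: ✓ — simply typable at C; W, C, E all held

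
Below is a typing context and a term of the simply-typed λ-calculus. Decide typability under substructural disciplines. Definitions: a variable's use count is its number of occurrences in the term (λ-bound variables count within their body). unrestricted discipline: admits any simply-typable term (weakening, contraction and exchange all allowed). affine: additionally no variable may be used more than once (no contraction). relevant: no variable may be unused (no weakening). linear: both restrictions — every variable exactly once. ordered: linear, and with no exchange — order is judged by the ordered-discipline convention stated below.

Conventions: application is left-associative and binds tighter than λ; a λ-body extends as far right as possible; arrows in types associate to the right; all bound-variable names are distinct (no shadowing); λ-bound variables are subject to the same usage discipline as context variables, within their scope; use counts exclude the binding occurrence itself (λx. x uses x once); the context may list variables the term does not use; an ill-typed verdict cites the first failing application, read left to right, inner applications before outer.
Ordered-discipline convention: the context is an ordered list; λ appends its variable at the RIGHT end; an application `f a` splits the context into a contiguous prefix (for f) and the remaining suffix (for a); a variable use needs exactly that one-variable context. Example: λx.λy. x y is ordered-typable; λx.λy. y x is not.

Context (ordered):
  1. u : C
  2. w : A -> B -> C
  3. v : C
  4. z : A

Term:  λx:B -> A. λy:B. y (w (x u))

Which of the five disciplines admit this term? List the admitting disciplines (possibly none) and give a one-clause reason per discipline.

admitted by: none
usage: u ×1; w ×1; v ×0; z ×0; x (bound) ×1; y (bound) ×1
order of uses: y, w, x, u
typing: ill-typed: an argument C mismatches the expected B
ordered ✗ (fails simple typing)
linear ✗ (a type mismatch blocks all five)
affine ✗ (the type mismatch rejects it)
relevant ✗ (not simply typable)
unrestricted ✗ (fails simple typing)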